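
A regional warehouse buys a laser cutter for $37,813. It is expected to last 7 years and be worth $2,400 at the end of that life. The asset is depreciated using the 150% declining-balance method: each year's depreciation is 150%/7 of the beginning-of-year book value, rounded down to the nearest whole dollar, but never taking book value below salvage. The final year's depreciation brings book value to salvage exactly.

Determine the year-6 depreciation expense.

Depreciable base = $37,813 − $2,400 = $35,413.
Year 1: ⌊$37,813 × 150%/7⌋ = $8,102. Book value $29,711.
Year 2: ⌊$29,711 × 150%/7⌋ = $6,366. Book value $23,345.
Year 3: ⌊$23,345 × 150%/7⌋ = $5,002. Book value $18,343.
Year 4: ⌊$18,343 × 150%/7⌋ = $3,930. Book value $14,413.
Year 5: ⌊$14,413 × 150%/7⌋ = $3,088. Book value $11,325.
Year 6: ⌊$11,325 × 150%/7⌋ = $2,426. Book value $8,899.

$2,426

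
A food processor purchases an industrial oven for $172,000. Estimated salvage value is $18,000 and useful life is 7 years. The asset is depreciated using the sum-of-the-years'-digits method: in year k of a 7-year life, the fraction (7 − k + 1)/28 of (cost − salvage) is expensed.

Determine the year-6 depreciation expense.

Depreciable base = $172,000 − $18,000 = $154,000.
Sum of the years' digits = 7+6+5+4+3+2+1 = 28.
Year 1: $154,000 × 7/28 = $38,500. Book value $133,500.
Year 2: $154,000 × 6/28 = $33,000. Book value $100,500.
Year 3: $154,000 × 5/28 = $27,500. Book value $73,000.
Year 4: $154,000 × 4/28 = $22,000. Book value $51,000.
Year 5: $154,000 × 3/28 = $16,500. Book value $34,500.
Year 6: $154,000 × 2/28 = $11,000. Book value $23,500.

$11,000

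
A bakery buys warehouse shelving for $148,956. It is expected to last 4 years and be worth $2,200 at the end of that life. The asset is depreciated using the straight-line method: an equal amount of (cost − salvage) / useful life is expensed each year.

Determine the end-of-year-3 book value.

Depreciable base = $148,956 − $2,200 = $146,756.
Annual expense = $146,756 / 4 = $36,689.
End of year 1: book value $112,267.
End of year 2: book value $75,578.
End of year 3: book value $38,889.

$38,889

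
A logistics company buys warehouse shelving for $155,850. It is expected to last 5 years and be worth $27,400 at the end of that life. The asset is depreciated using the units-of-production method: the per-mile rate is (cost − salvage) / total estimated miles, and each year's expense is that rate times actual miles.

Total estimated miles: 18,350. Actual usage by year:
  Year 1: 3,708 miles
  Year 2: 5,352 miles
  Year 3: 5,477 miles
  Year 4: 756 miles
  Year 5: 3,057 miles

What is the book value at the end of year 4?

$48,799

Depreciable base = $155,850 − $27,400 = $128,450.
Rate = $128,450 / 18,350 miles = $7 per mile.
Year 1: 3,708 × $7 = $25,956. Book value $129,894.
Year 2: 5,352 × $7 = $37,464. Book value $92,430.
Year 3: 5,477 × $7 = $38,339. Book value $54,091.
Year 4: 756 × $7 = $5,292. Book value $48,799.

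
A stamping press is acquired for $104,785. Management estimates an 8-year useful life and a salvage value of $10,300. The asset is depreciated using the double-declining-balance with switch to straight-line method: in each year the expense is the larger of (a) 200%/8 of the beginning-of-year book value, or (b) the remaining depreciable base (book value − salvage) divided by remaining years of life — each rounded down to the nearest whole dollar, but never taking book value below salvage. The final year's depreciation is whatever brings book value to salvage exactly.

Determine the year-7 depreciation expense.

Depreciable base = $104,785 − $10,300 = $94,485.
Year 1: DB = ⌊$104,785 × 200%/8⌋ = $26,196; SL = ⌊$94,485/8⌋ = $11,810 → take DB $26,196. Book value $78,589.
Year 2: DB = ⌊$78,589 × 200%/8⌋ = $19,647; SL = ⌊$68,289/7⌋ = $9,755 → take DB $19,647. Book value $58,942.
Year 3: DB = ⌊$58,942 × 200%/8⌋ = $14,735; SL = ⌊$48,642/6⌋ = $8,107 → take DB $14,735. Book value $44,207.
Year 4: DB = ⌊$44,207 × 200%/8⌋ = $11,051; SL = ⌊$33,907/5⌋ = $6,781 → take DB $11,051. Book value $33,156.
Year 5: DB = ⌊$33,156 × 200%/8⌋ = $8,289; SL = ⌊$22,856/4⌋ = $5,714 → take DB $8,289. Book value $24,867.
Year 6: DB = ⌊$24,867 × 200%/8⌋ = $6,216; SL = ⌊$14,567/3⌋ = $4,855 → take DB $6,216. Book value $18,651.
Year 7: DB = ⌊$18,651 × 200%/8⌋ = $4,662; SL = ⌊$8,351/2⌋ = $4,175 → take DB $4,662. Book value $13,989.

$4,662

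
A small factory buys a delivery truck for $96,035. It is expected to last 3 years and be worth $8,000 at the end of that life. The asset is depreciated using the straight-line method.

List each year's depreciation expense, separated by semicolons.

Depreciable base = $96,035 − $8,000 = $88,035.
Annual expense = $88,035 / 3 = $29,345.
End of year 1: book value $66,690.
End of year 2: book value $37,345.
End of year 3: book value $8,000.

$29,345; $29,345; $29,345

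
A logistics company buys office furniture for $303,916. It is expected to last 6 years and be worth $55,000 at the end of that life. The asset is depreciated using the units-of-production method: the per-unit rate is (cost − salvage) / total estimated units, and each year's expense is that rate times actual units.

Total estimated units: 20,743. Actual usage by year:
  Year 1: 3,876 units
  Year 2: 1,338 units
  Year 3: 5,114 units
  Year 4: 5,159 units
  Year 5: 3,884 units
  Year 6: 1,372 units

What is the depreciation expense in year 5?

$46,608

Depreciable base = $303,916 − $55,000 = $248,916.
Rate = $248,916 / 20,743 units = $12 per unit.
Year 1: 3,876 × $12 = $46,512. Book value $257,404.
Year 2: 1,338 × $12 = $16,056. Book value $241,348.
Year 3: 5,114 × $12 = $61,368. Book value $179,980.
Year 4: 5,159 × $12 = $61,908. Book value $118,072.
Year 5: 3,884 × $12 = $46,608. Book value $71,464.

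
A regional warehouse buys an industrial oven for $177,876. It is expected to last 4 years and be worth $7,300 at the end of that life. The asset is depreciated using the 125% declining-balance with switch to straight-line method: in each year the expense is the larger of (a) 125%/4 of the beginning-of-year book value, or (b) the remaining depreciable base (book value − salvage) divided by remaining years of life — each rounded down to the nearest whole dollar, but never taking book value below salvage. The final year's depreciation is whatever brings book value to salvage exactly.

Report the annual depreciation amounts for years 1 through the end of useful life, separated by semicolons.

Depreciable base = $177,876 − $7,300 = $170,576.
Year 1: DB = ⌊$177,876 × 125%/4⌋ = $55,586; SL = ⌊$170,576/4⌋ = $42,644 → take DB $55,586. Book value $122,290.
Year 2: DB = ⌊$122,290 × 125%/4⌋ = $38,215; SL = ⌊$114,990/3⌋ = $38,330 → take SL $38,330. Book value $83,960.
Year 3: DB = ⌊$83,960 × 125%/4⌋ = $26,237; SL = ⌊$76,660/2⌋ = $38,330 → take SL $38,330. Book value $45,630.
Year 4 (final): $45,630 − $7,300 = $38,330. Book value $7,300.

$55,586; $38,330; $38,330; $38,330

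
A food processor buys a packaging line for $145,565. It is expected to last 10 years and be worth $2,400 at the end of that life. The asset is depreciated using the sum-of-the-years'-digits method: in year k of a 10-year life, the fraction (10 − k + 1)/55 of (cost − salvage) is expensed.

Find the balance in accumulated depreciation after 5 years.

Depreciable base = $145,565 − $2,400 = $143,165.
Sum of the years' digits = 10+9+8+7+6+5+4+3+2+1 = 55.
Year 1: $143,165 × 10/55 = $26,030. Book value $119,535.
Year 2: $143,165 × 9/55 = $23,427. Book value $96,108.
Year 3: $143,165 × 8/55 = $20,824. Book value $75,284.
Year 4: $143,165 × 7/55 = $18,221. Book value $57,063.
Year 5: $143,165 × 6/55 = $15,618. Book value $41,445.
Accumulated through year 5 = $145,565 − $41,445 = $104,120.

$104,120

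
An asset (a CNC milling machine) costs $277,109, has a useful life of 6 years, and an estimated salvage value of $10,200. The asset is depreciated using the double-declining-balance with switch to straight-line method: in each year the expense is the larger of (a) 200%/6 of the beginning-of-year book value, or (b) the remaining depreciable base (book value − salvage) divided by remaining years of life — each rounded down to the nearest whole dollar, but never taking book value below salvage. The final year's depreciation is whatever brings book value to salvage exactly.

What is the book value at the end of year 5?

$32,469

Depreciable base = $277,109 − $10,200 = $266,909.
Year 1: DB = ⌊$277,109 × 200%/6⌋ = $92,369; SL = ⌊$266,909/6⌋ = $44,484 → take DB $92,369. Book value $184,740.
Year 2: DB = ⌊$184,740 × 200%/6⌋ = $61,580; SL = ⌊$174,540/5⌋ = $34,908 → take DB $61,580. Book value $123,160.
Year 3: DB = ⌊$123,160 × 200%/6⌋ = $41,053; SL = ⌊$112,960/4⌋ = $28,240 → take DB $41,053. Book value $82,107.
Year 4: DB = ⌊$82,107 × 200%/6⌋ = $27,369; SL = ⌊$71,907/3⌋ = $23,969 → take DB $27,369. Book value $54,738.
Year 5: DB = ⌊$54,738 × 200%/6⌋ = $18,246; SL = ⌊$44,538/2⌋ = $22,269 → take SL $22,269. Book value $32,469.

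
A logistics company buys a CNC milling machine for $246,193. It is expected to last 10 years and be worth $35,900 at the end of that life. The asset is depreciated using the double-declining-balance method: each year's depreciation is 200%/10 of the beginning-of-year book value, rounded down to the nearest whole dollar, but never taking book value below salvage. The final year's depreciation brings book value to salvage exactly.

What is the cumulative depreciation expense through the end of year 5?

Depreciable base = $246,193 − $35,900 = $210,293.
Year 1: ⌊$246,193 × 200%/10⌋ = $49,238. Book value $196,955.
Year 2: ⌊$196,955 × 200%/10⌋ = $39,391. Book value $157,564.
Year 3: ⌊$157,564 × 200%/10⌋ = $31,512. Book value $126,052.
Year 4: ⌊$126,052 × 200%/10⌋ = $25,210. Book value $100,842.
Year 5: ⌊$100,842 × 200%/10⌋ = $20,168. Book value $80,674.
Accumulated through year 5 = $246,193 − $80,674 = $165,519.

$165,519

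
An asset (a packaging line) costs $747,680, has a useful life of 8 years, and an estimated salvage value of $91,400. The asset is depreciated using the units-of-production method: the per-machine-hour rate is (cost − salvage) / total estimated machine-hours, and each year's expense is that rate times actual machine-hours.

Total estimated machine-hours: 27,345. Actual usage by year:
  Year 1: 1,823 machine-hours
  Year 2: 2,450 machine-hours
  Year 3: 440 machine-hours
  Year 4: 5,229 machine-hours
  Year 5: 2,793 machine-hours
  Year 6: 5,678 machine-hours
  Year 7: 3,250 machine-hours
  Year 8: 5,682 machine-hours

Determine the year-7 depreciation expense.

$78,000

Depreciable base = $747,680 − $91,400 = $656,280.
Rate = $656,280 / 27,345 machine-hours = $24 per machine-hour.
Year 1: 1,823 × $24 = $43,752. Book value $703,928.
Year 2: 2,450 × $24 = $58,800. Book value $645,128.
Year 3: 440 × $24 = $10,560. Book value $634,568.
Year 4: 5,229 × $24 = $125,496. Book value $509,072.
Year 5: 2,793 × $24 = $67,032. Book value $442,040.
Year 6: 5,678 × $24 = $136,272. Book value $305,768.
Year 7: 3,250 × $24 = $78,000. Book value $227,768.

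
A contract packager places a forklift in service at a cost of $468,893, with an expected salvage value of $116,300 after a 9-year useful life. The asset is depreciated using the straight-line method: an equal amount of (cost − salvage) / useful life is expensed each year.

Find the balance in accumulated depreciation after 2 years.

Depreciable base = $468,893 − $116,300 = $352,593.
Annual expense = $352,593 / 9 = $39,177.
End of year 1: book value $429,716.
End of year 2: book value $390,539.
Accumulated through year 2 = $468,893 − $390,539 = $78,354.

$78,354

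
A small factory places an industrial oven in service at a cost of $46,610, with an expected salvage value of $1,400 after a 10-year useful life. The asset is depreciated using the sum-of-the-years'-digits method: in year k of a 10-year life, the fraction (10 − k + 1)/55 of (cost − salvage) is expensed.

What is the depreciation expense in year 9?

$1,644

Depreciable base = $46,610 − $1,400 = $45,210.
Sum of the years' digits = 10+9+8+7+6+5+4+3+2+1 = 55.
Year 1: $45,210 × 10/55 = $8,220. Book value $38,390.
Year 2: $45,210 × 9/55 = $7,398. Book value $30,992.
Year 3: $45,210 × 8/55 = $6,576. Book value $24,416.
Year 4: $45,210 × 7/55 = $5,754. Book value $18,662.
Year 5: $45,210 × 6/55 = $4,932. Book value $13,730.
Year 6: $45,210 × 5/55 = $4,110. Book value $9,620.
Year 7: $45,210 × 4/55 = $3,288. Book value $6,332.
Year 8: $45,210 × 3/55 = $2,466. Book value $3,866.
Year 9: $45,210 × 2/55 = $1,644. Book value $2,222.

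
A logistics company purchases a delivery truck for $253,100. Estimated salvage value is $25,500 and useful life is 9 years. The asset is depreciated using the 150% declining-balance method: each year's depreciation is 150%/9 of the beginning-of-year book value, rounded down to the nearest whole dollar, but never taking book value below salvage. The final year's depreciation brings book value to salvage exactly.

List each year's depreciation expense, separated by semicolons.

$42,183; $35,152; $29,294; $24,411; $20,343; $16,952; $14,127; $11,773; $33,365

Depreciable base = $253,100 − $25,500 = $227,600.
Year 1: ⌊$253,100 × 150%/9⌋ = $42,183. Book value $210,917.
Year 2: ⌊$210,917 × 150%/9⌋ = $35,152. Book value $175,765.
Year 3: ⌊$175,765 × 150%/9⌋ = $29,294. Book value $146,471.
Year 4: ⌊$146,471 × 150%/9⌋ = $24,411. Book value $122,060.
Year 5: ⌊$122,060 × 150%/9⌋ = $20,343. Book value $101,717.
Year 6: ⌊$101,717 × 150%/9⌋ = $16,952. Book value $84,765.
Year 7: ⌊$84,765 × 150%/9⌋ = $14,127. Book value $70,638.
Year 8: ⌊$70,638 × 150%/9⌋ = $11,773. Book value $58,865.
Year 9 (final): $58,865 − $25,500 = $33,365. Book value $25,500.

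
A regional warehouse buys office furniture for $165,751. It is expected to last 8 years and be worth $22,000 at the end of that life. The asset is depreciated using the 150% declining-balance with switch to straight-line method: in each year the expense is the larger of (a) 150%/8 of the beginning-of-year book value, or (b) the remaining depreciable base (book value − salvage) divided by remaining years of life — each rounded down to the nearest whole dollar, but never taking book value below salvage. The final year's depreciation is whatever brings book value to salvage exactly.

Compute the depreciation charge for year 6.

$12,231

Depreciable base = $165,751 − $22,000 = $143,751.
Year 1: DB = ⌊$165,751 × 150%/8⌋ = $31,078; SL = ⌊$143,751/8⌋ = $17,968 → take DB $31,078. Book value $134,673.
Year 2: DB = ⌊$134,673 × 150%/8⌋ = $25,251; SL = ⌊$112,673/7⌋ = $16,096 → take DB $25,251. Book value $109,422.
Year 3: DB = ⌊$109,422 × 150%/8⌋ = $20,516; SL = ⌊$87,422/6⌋ = $14,570 → take DB $20,516. Book value $88,906.
Year 4: DB = ⌊$88,906 × 150%/8⌋ = $16,669; SL = ⌊$66,906/5⌋ = $13,381 → take DB $16,669. Book value $72,237.
Year 5: DB = ⌊$72,237 × 150%/8⌋ = $13,544; SL = ⌊$50,237/4⌋ = $12,559 → take DB $13,544. Book value $58,693.
Year 6: DB = ⌊$58,693 × 150%/8⌋ = $11,004; SL = ⌊$36,693/3⌋ = $12,231 → take SL $12,231. Book value $46,462.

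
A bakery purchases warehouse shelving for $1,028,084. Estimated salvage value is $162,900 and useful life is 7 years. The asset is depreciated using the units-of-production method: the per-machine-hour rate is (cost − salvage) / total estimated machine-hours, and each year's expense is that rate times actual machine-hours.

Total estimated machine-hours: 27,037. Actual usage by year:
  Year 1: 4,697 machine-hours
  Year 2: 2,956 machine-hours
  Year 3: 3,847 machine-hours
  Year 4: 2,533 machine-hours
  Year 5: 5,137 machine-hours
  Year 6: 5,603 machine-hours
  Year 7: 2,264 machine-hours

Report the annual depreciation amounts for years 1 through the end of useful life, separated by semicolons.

$150,304; $94,592; $123,104; $81,056; $164,384; $179,296; $72,448

Depreciable base = $1,028,084 − $162,900 = $865,184.
Rate = $865,184 / 27,037 machine-hours = $32 per machine-hour.
Year 1: 4,697 × $32 = $150,304. Book value $877,780.
Year 2: 2,956 × $32 = $94,592. Book value $783,188.
Year 3: 3,847 × $32 = $123,104. Book value $660,084.
Year 4: 2,533 × $32 = $81,056. Book value $579,028.
Year 5: 5,137 × $32 = $164,384. Book value $414,644.
Year 6: 5,603 × $32 = $179,296. Book value $235,348.
Year 7: 2,264 × $32 = $72,448. Book value $162,900.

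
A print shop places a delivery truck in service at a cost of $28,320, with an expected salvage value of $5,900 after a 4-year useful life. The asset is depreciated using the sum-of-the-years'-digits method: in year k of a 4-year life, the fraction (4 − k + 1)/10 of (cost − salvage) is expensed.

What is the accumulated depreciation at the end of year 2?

Depreciable base = $28,320 − $5,900 = $22,420.
Sum of the years' digits = 4+3+2+1 = 10.
Year 1: $22,420 × 4/10 = $8,968. Book value $19,352.
Year 2: $22,420 × 3/10 = $6,726. Book value $12,626.
Accumulated through year 2 = $28,320 − $12,626 = $15,694.

$15,694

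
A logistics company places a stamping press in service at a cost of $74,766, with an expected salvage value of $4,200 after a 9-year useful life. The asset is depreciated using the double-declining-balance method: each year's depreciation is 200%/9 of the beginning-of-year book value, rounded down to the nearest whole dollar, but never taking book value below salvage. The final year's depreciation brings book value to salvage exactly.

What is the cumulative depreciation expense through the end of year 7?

Depreciable base = $74,766 − $4,200 = $70,566.
Year 1: ⌊$74,766 × 200%/9⌋ = $16,614. Book value $58,152.
Year 2: ⌊$58,152 × 200%/9⌋ = $12,922. Book value $45,230.
Year 3: ⌊$45,230 × 200%/9⌋ = $10,051. Book value $35,179.
Year 4: ⌊$35,179 × 200%/9⌋ = $7,817. Book value $27,362.
Year 5: ⌊$27,362 × 200%/9⌋ = $6,080. Book value $21,282.
Year 6: ⌊$21,282 × 200%/9⌋ = $4,729. Book value $16,553.
Year 7: ⌊$16,553 × 200%/9⌋ = $3,678. Book value $12,875.
Accumulated through year 7 = $74,766 − $12,875 = $61,891.

$61,891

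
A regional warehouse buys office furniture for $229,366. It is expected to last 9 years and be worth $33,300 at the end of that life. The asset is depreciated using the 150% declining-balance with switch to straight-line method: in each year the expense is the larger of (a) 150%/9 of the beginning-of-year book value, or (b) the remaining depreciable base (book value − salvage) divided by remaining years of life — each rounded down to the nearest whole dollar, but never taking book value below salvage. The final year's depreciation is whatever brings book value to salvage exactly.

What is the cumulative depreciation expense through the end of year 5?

$137,187

Depreciable base = $229,366 − $33,300 = $196,066.
Year 1: DB = ⌊$229,366 × 150%/9⌋ = $38,227; SL = ⌊$196,066/9⌋ = $21,785 → take DB $38,227. Book value $191,139.
Year 2: DB = ⌊$191,139 × 150%/9⌋ = $31,856; SL = ⌊$157,839/8⌋ = $19,729 → take DB $31,856. Book value $159,283.
Year 3: DB = ⌊$159,283 × 150%/9⌋ = $26,547; SL = ⌊$125,983/7⌋ = $17,997 → take DB $26,547. Book value $132,736.
Year 4: DB = ⌊$132,736 × 150%/9⌋ = $22,122; SL = ⌊$99,436/6⌋ = $16,572 → take DB $22,122. Book value $110,614.
Year 5: DB = ⌊$110,614 × 150%/9⌋ = $18,435; SL = ⌊$77,314/5⌋ = $15,462 → take DB $18,435. Book value $92,179.
Accumulated through year 5 = $229,366 − $92,179 = $137,187.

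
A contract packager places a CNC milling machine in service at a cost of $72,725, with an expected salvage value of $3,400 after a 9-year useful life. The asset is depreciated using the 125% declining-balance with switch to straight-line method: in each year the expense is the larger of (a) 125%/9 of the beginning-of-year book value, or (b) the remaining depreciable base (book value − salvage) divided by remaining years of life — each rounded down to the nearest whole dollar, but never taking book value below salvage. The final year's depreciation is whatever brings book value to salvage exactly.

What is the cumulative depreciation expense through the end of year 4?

Depreciable base = $72,725 − $3,400 = $69,325.
Year 1: DB = ⌊$72,725 × 125%/9⌋ = $10,100; SL = ⌊$69,325/9⌋ = $7,702 → take DB $10,100. Book value $62,625.
Year 2: DB = ⌊$62,625 × 125%/9⌋ = $8,697; SL = ⌊$59,225/8⌋ = $7,403 → take DB $8,697. Book value $53,928.
Year 3: DB = ⌊$53,928 × 125%/9⌋ = $7,490; SL = ⌊$50,528/7⌋ = $7,218 → take DB $7,490. Book value $46,438.
Year 4: DB = ⌊$46,438 × 125%/9⌋ = $6,449; SL = ⌊$43,038/6⌋ = $7,173 → take SL $7,173. Book value $39,265.
Accumulated through year 4 = $72,725 − $39,265 = $33,460.

$33,460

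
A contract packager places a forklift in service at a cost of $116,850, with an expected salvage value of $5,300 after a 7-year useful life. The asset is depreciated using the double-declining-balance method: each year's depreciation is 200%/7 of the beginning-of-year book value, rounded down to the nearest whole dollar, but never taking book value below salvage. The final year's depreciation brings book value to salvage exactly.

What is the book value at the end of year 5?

Depreciable base = $116,850 − $5,300 = $111,550.
Year 1: ⌊$116,850 × 200%/7⌋ = $33,385. Book value $83,465.
Year 2: ⌊$83,465 × 200%/7⌋ = $23,847. Book value $59,618.
Year 3: ⌊$59,618 × 200%/7⌋ = $17,033. Book value $42,585.
Year 4: ⌊$42,585 × 200%/7⌋ = $12,167. Book value $30,418.
Year 5: ⌊$30,418 × 200%/7⌋ = $8,690. Book value $21,728.

$21,728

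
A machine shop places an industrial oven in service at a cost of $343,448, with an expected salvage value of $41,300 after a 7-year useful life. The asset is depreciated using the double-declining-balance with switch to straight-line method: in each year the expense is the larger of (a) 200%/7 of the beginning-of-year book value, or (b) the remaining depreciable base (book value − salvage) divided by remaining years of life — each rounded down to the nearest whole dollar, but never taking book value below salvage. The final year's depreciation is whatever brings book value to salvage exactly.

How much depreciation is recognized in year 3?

Depreciable base = $343,448 − $41,300 = $302,148.
Year 1: DB = ⌊$343,448 × 200%/7⌋ = $98,128; SL = ⌊$302,148/7⌋ = $43,164 → take DB $98,128. Book value $245,320.
Year 2: DB = ⌊$245,320 × 200%/7⌋ = $70,091; SL = ⌊$204,020/6⌋ = $34,003 → take DB $70,091. Book value $175,229.
Year 3: DB = ⌊$175,229 × 200%/7⌋ = $50,065; SL = ⌊$133,929/5⌋ = $26,785 → take DB $50,065. Book value $125,164.

$50,065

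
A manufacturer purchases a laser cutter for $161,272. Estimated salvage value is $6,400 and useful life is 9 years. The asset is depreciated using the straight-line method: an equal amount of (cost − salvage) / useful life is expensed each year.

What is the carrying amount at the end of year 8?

Depreciable base = $161,272 − $6,400 = $154,872.
Annual expense = $154,872 / 9 = $17,208.
End of year 1: book value $144,064.
End of year 2: book value $126,856.
End of year 3: book value $109,648.
End of year 4: book value $92,440.
End of year 5: book value $75,232.
End of year 6: book value $58,024.
End of year 7: book value $40,816.
End of year 8: book value $23,608.

$23,608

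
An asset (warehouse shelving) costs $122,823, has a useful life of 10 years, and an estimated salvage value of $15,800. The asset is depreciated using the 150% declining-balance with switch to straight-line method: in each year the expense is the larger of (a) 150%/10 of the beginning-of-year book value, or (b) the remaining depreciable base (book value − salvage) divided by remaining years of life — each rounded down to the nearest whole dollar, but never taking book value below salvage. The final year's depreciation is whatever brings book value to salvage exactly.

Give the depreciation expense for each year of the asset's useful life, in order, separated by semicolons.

$18,423; $15,660; $13,311; $11,314; $9,617; $8,174; $7,631; $7,631; $7,631; $7,631

Depreciable base = $122,823 − $15,800 = $107,023.
Year 1: DB = ⌊$122,823 × 150%/10⌋ = $18,423; SL = ⌊$107,023/10⌋ = $10,702 → take DB $18,423. Book value $104,400.
Year 2: DB = ⌊$104,400 × 150%/10⌋ = $15,660; SL = ⌊$88,600/9⌋ = $9,844 → take DB $15,660. Book value $88,740.
Year 3: DB = ⌊$88,740 × 150%/10⌋ = $13,311; SL = ⌊$72,940/8⌋ = $9,117 → take DB $13,311. Book value $75,429.
Year 4: DB = ⌊$75,429 × 150%/10⌋ = $11,314; SL = ⌊$59,629/7⌋ = $8,518 → take DB $11,314. Book value $64,115.
Year 5: DB = ⌊$64,115 × 150%/10⌋ = $9,617; SL = ⌊$48,315/6⌋ = $8,052 → take DB $9,617. Book value $54,498.
Year 6: DB = ⌊$54,498 × 150%/10⌋ = $8,174; SL = ⌊$38,698/5⌋ = $7,739 → take DB $8,174. Book value $46,324.
Year 7: DB = ⌊$46,324 × 150%/10⌋ = $6,948; SL = ⌊$30,524/4⌋ = $7,631 → take SL $7,631. Book value $38,693.
Year 8: DB = ⌊$38,693 × 150%/10⌋ = $5,803; SL = ⌊$22,893/3⌋ = $7,631 → take SL $7,631. Book value $31,062.
Year 9: DB = ⌊$31,062 × 150%/10⌋ = $4,659; SL = ⌊$15,262/2⌋ = $7,631 → take SL $7,631. Book value $23,431.
Year 10 (final): $23,431 − $15,800 = $7,631. Book value $15,800.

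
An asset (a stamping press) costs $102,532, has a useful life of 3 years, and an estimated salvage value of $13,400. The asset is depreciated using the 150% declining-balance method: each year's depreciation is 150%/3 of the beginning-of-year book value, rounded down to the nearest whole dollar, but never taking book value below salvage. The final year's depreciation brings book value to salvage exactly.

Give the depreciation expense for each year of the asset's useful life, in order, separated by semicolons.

Depreciable base = $102,532 − $13,400 = $89,132.
Year 1: ⌊$102,532 × 150%/3⌋ = $51,266. Book value $51,266.
Year 2: ⌊$51,266 × 150%/3⌋ = $25,633. Book value $25,633.
Year 3 (final): $25,633 − $13,400 = $12,233. Book value $13,400.

$51,266; $25,633; $12,233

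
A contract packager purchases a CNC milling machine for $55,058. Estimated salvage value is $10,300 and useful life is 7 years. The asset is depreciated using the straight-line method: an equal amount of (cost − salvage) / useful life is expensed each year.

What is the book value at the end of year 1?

$48,664

Depreciable base = $55,058 − $10,300 = $44,758.
Annual expense = $44,758 / 7 = $6,394.
End of year 1: book value $48,664.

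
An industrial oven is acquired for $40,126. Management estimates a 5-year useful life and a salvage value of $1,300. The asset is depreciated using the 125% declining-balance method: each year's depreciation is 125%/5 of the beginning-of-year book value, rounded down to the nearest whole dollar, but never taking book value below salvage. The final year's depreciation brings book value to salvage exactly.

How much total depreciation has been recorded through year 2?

$17,554

Depreciable base = $40,126 − $1,300 = $38,826.
Year 1: ⌊$40,126 × 125%/5⌋ = $10,031. Book value $30,095.
Year 2: ⌊$30,095 × 125%/5⌋ = $7,523. Book value $22,572.
Accumulated through year 2 = $40,126 − $22,572 = $17,554.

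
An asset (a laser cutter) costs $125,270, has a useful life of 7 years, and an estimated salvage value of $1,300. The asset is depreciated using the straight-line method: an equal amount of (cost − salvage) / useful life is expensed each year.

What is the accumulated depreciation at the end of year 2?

Depreciable base = $125,270 − $1,300 = $123,970.
Annual expense = $123,970 / 7 = $17,710.
End of year 1: book value $107,560.
End of year 2: book value $89,850.
Accumulated through year 2 = $125,270 − $89,850 = $35,420.

$35,420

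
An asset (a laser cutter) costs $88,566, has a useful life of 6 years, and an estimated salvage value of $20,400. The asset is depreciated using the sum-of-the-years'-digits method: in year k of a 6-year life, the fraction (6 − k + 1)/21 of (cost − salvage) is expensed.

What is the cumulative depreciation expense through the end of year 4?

Depreciable base = $88,566 − $20,400 = $68,166.
Sum of the years' digits = 6+5+4+3+2+1 = 21.
Year 1: $68,166 × 6/21 = $19,476. Book value $69,090.
Year 2: $68,166 × 5/21 = $16,230. Book value $52,860.
Year 3: $68,166 × 4/21 = $12,984. Book value $39,876.
Year 4: $68,166 × 3/21 = $9,738. Book value $30,138.
Accumulated through year 4 = $88,566 − $30,138 = $58,428.

$58,428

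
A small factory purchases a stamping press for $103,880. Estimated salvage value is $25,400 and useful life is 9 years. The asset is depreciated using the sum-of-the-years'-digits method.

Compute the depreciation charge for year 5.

Depreciable base = $103,880 − $25,400 = $78,480.
Sum of the years' digits = 9+8+7+6+5+4+3+2+1 = 45.
Year 1: $78,480 × 9/45 = $15,696. Book value $88,184.
Year 2: $78,480 × 8/45 = $13,952. Book value $74,232.
Year 3: $78,480 × 7/45 = $12,208. Book value $62,024.
Year 4: $78,480 × 6/45 = $10,464. Book value $51,560.
Year 5: $78,480 × 5/45 = $8,720. Book value $42,840.

$8,720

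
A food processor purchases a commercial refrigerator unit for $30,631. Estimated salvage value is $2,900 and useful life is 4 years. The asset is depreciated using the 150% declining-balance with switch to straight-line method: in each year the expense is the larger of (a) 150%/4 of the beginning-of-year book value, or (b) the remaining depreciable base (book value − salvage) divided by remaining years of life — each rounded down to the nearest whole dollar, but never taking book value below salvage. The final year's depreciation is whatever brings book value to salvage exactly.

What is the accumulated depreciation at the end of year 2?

Depreciable base = $30,631 − $2,900 = $27,731.
Year 1: DB = ⌊$30,631 × 150%/4⌋ = $11,486; SL = ⌊$27,731/4⌋ = $6,932 → take DB $11,486. Book value $19,145.
Year 2: DB = ⌊$19,145 × 150%/4⌋ = $7,179; SL = ⌊$16,245/3⌋ = $5,415 → take DB $7,179. Book value $11,966.
Accumulated through year 2 = $30,631 − $11,966 = $18,665.

$18,665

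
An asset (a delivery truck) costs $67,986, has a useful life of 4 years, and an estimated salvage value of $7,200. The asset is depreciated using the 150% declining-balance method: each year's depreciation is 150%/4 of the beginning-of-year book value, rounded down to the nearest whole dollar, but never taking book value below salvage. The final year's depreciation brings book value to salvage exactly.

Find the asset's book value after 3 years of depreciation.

$16,599

Depreciable base = $67,986 − $7,200 = $60,786.
Year 1: ⌊$67,986 × 150%/4⌋ = $25,494. Book value $42,492.
Year 2: ⌊$42,492 × 150%/4⌋ = $15,934. Book value $26,558.
Year 3: ⌊$26,558 × 150%/4⌋ = $9,959. Book value $16,599.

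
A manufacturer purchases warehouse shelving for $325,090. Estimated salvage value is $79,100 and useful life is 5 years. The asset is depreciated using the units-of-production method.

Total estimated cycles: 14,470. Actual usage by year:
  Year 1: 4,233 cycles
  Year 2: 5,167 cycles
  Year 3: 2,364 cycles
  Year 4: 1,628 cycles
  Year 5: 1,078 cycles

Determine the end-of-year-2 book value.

Depreciable base = $325,090 − $79,100 = $245,990.
Rate = $245,990 / 14,470 cycles = $17 per cycle.
Year 1: 4,233 × $17 = $71,961. Book value $253,129.
Year 2: 5,167 × $17 = $87,839. Book value $165,290.

$165,290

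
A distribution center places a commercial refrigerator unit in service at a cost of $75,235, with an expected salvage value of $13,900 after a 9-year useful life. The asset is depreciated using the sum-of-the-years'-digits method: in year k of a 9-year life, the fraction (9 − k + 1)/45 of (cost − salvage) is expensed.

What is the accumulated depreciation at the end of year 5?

$47,705

Depreciable base = $75,235 − $13,900 = $61,335.
Sum of the years' digits = 9+8+7+6+5+4+3+2+1 = 45.
Year 1: $61,335 × 9/45 = $12,267. Book value $62,968.
Year 2: $61,335 × 8/45 = $10,904. Book value $52,064.
Year 3: $61,335 × 7/45 = $9,541. Book value $42,523.
Year 4: $61,335 × 6/45 = $8,178. Book value $34,345.
Year 5: $61,335 × 5/45 = $6,815. Book value $27,530.
Accumulated through year 5 = $75,235 − $27,530 = $47,705.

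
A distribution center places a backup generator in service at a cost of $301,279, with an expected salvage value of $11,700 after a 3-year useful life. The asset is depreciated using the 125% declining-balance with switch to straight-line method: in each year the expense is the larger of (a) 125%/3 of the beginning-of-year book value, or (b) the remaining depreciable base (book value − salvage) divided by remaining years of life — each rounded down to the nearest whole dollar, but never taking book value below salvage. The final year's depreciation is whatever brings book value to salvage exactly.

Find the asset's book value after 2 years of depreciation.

$93,724

Depreciable base = $301,279 − $11,700 = $289,579.
Year 1: DB = ⌊$301,279 × 125%/3⌋ = $125,532; SL = ⌊$289,579/3⌋ = $96,526 → take DB $125,532. Book value $175,747.
Year 2: DB = ⌊$175,747 × 125%/3⌋ = $73,227; SL = ⌊$164,047/2⌋ = $82,023 → take SL $82,023. Book value $93,724.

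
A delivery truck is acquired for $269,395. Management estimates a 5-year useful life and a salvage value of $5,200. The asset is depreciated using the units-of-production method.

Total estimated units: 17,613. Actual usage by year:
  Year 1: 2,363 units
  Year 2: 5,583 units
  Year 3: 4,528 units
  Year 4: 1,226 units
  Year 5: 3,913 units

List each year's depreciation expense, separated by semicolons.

Depreciable base = $269,395 − $5,200 = $264,195.
Rate = $264,195 / 17,613 units = $15 per unit.
Year 1: 2,363 × $15 = $35,445. Book value $233,950.
Year 2: 5,583 × $15 = $83,745. Book value $150,205.
Year 3: 4,528 × $15 = $67,920. Book value $82,285.
Year 4: 1,226 × $15 = $18,390. Book value $63,895.
Year 5: 3,913 × $15 = $58,695. Book value $5,200.

$35,445; $83,745; $67,920; $18,390; $58,695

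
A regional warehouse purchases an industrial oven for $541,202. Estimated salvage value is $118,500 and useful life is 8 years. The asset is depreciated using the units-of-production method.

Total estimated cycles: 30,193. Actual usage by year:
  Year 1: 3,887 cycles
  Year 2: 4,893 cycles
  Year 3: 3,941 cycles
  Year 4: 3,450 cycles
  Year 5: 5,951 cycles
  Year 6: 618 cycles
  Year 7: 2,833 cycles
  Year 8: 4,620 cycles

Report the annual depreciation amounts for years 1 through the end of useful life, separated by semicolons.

Depreciable base = $541,202 − $118,500 = $422,702.
Rate = $422,702 / 30,193 cycles = $14 per cycle.
Year 1: 3,887 × $14 = $54,418. Book value $486,784.
Year 2: 4,893 × $14 = $68,502. Book value $418,282.
Year 3: 3,941 × $14 = $55,174. Book value $363,108.
Year 4: 3,450 × $14 = $48,300. Book value $314,808.
Year 5: 5,951 × $14 = $83,314. Book value $231,494.
Year 6: 618 × $14 = $8,652. Book value $222,842.
Year 7: 2,833 × $14 = $39,662. Book value $183,180.
Year 8: 4,620 × $14 = $64,680. Book value $118,500.

$54,418; $68,502; $55,174; $48,300; $83,314; $8,652; $39,662; $64,680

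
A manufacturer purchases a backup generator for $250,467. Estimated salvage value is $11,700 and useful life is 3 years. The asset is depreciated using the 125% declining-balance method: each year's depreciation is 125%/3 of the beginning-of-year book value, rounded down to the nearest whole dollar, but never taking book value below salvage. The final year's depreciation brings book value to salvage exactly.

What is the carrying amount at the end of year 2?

$85,229

Depreciable base = $250,467 − $11,700 = $238,767.
Year 1: ⌊$250,467 × 125%/3⌋ = $104,361. Book value $146,106.
Year 2: ⌊$146,106 × 125%/3⌋ = $60,877. Book value $85,229.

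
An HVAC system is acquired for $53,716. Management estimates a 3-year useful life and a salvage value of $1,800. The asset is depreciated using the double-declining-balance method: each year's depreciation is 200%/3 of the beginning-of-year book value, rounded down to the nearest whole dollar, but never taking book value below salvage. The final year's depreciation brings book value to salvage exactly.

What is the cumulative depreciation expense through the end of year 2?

$47,747

Depreciable base = $53,716 − $1,800 = $51,916.
Year 1: ⌊$53,716 × 200%/3⌋ = $35,810. Book value $17,906.
Year 2: ⌊$17,906 × 200%/3⌋ = $11,937. Book value $5,969.
Accumulated through year 2 = $53,716 − $5,969 = $47,747.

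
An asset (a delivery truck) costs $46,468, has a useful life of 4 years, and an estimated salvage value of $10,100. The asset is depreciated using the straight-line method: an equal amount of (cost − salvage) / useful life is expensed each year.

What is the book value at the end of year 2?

$28,284

Depreciable base = $46,468 − $10,100 = $36,368.
Annual expense = $36,368 / 4 = $9,092.
End of year 1: book value $37,376.
End of year 2: book value $28,284.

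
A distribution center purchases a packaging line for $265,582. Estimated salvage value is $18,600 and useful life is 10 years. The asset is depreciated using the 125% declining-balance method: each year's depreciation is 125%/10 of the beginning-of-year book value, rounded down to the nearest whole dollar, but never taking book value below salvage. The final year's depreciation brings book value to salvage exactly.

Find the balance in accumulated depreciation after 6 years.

$146,389

Depreciable base = $265,582 − $18,600 = $246,982.
Year 1: ⌊$265,582 × 125%/10⌋ = $33,197. Book value $232,385.
Year 2: ⌊$232,385 × 125%/10⌋ = $29,048. Book value $203,337.
Year 3: ⌊$203,337 × 125%/10⌋ = $25,417. Book value $177,920.
Year 4: ⌊$177,920 × 125%/10⌋ = $22,240. Book value $155,680.
Year 5: ⌊$155,680 × 125%/10⌋ = $19,460. Book value $136,220.
Year 6: ⌊$136,220 × 125%/10⌋ = $17,027. Book value $119,193.
Accumulated through year 6 = $265,582 − $119,193 = $146,389.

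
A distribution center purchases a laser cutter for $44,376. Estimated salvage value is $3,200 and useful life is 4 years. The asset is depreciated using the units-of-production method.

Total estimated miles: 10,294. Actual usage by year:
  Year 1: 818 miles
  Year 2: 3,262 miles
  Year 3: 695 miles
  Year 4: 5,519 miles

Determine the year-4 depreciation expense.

Depreciable base = $44,376 − $3,200 = $41,176.
Rate = $41,176 / 10,294 miles = $4 per mile.
Year 1: 818 × $4 = $3,272. Book value $41,104.
Year 2: 3,262 × $4 = $13,048. Book value $28,056.
Year 3: 695 × $4 = $2,780. Book value $25,276.
Year 4: 5,519 × $4 = $22,076. Book value $3,200.

$22,076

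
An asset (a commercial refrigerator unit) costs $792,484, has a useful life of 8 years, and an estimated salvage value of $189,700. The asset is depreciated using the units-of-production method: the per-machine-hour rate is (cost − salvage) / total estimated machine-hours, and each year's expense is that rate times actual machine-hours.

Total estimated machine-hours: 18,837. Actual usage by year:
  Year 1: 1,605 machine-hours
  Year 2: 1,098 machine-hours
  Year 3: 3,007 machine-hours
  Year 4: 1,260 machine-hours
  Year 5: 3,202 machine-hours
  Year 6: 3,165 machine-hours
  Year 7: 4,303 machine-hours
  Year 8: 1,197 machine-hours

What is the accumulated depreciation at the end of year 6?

Depreciable base = $792,484 − $189,700 = $602,784.
Rate = $602,784 / 18,837 machine-hours = $32 per machine-hour.
Year 1: 1,605 × $32 = $51,360. Book value $741,124.
Year 2: 1,098 × $32 = $35,136. Book value $705,988.
Year 3: 3,007 × $32 = $96,224. Book value $609,764.
Year 4: 1,260 × $32 = $40,320. Book value $569,444.
Year 5: 3,202 × $32 = $102,464. Book value $466,980.
Year 6: 3,165 × $32 = $101,280. Book value $365,700.
Accumulated through year 6 = $792,484 − $365,700 = $426,784.

$426,784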